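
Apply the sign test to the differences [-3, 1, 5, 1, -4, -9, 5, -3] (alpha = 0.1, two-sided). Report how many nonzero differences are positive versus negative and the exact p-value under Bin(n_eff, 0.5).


Step 1: Discard zero differences. Original n = 8; n_eff = number of nonzero differences = 8.
Nonzero differences (with sign): -3, +1, +5, +1, -4, -9, +5, -3
Step 2: Count signs: positive = 4, negative = 4.
Step 3: Under H0: P(positive) = 0.5, so the number of positives S ~ Bin(8, 0.5).
Step 4: Two-sided exact p-value = sum of Bin(8,0.5) probabilities at or below the observed probability = 1.000000.
Step 5: alpha = 0.1. fail to reject H0.

n_eff = 8, pos = 4, neg = 4, p = 1.000000, fail to reject H0.


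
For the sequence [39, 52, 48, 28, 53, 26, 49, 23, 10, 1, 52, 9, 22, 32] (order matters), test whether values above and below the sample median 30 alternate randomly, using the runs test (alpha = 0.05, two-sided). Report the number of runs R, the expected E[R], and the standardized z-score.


Step 1: Compute median = 30; label A = above, B = below.
Labels in order: AAABABABBBABBA  (n_A = 7, n_B = 7)
Step 2: Count runs R = 9.
Step 3: Under H0 (random ordering), E[R] = 2*n_A*n_B/(n_A+n_B) + 1 = 2*7*7/14 + 1 = 8.0000.
        Var[R] = 2*n_A*n_B*(2*n_A*n_B - n_A - n_B) / ((n_A+n_B)^2 * (n_A+n_B-1)) = 8232/2548 = 3.2308.
        SD[R] = 1.7974.
Step 4: Continuity-corrected z = (R - 0.5 - E[R]) / SD[R] = (9 - 0.5 - 8.0000) / 1.7974 = 0.2782.
Step 5: Two-sided p-value via normal approximation = 2*(1 - Phi(|z|)) = 0.780879.
Step 6: alpha = 0.05. fail to reject H0.

R = 9, z = 0.2782, p = 0.780879, fail to reject H0.


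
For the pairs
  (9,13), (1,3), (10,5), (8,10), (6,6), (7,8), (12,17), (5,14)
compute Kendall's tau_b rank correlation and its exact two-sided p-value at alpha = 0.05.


Step 1: Enumerate the 28 unordered pairs (i,j) with i<j and classify each by sign(x_j-x_i) * sign(y_j-y_i).
  (1,2):dx=-8,dy=-10->C; (1,3):dx=+1,dy=-8->D; (1,4):dx=-1,dy=-3->C; (1,5):dx=-3,dy=-7->C
  (1,6):dx=-2,dy=-5->C; (1,7):dx=+3,dy=+4->C; (1,8):dx=-4,dy=+1->D; (2,3):dx=+9,dy=+2->C
  (2,4):dx=+7,dy=+7->C; (2,5):dx=+5,dy=+3->C; (2,6):dx=+6,dy=+5->C; (2,7):dx=+11,dy=+14->C
  (2,8):dx=+4,dy=+11->C; (3,4):dx=-2,dy=+5->D; (3,5):dx=-4,dy=+1->D; (3,6):dx=-3,dy=+3->D
  (3,7):dx=+2,dy=+12->C; (3,8):dx=-5,dy=+9->D; (4,5):dx=-2,dy=-4->C; (4,6):dx=-1,dy=-2->C
  (4,7):dx=+4,dy=+7->C; (4,8):dx=-3,dy=+4->D; (5,6):dx=+1,dy=+2->C; (5,7):dx=+6,dy=+11->C
  (5,8):dx=-1,dy=+8->D; (6,7):dx=+5,dy=+9->C; (6,8):dx=-2,dy=+6->D; (7,8):dx=-7,dy=-3->C
Step 2: C = 19, D = 9, total pairs = 28.
Step 3: tau = (C - D)/(n(n-1)/2) = (19 - 9)/28 = 0.357143.
Step 4: Exact two-sided p-value (enumerate n! = 40320 permutations of y under H0): p = 0.275099.
Step 5: alpha = 0.05. fail to reject H0.

tau_b = 0.3571 (C=19, D=9), p = 0.275099, fail to reject H0.


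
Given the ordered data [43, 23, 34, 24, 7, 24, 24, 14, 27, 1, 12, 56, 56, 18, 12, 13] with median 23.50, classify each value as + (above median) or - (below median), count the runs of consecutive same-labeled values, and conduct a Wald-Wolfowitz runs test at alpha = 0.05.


Step 1: Compute median = 23.50; label A = above, B = below.
Labels in order: ABAABAABABBAABBB  (n_A = 8, n_B = 8)
Step 2: Count runs R = 10.
Step 3: Under H0 (random ordering), E[R] = 2*n_A*n_B/(n_A+n_B) + 1 = 2*8*8/16 + 1 = 9.0000.
        Var[R] = 2*n_A*n_B*(2*n_A*n_B - n_A - n_B) / ((n_A+n_B)^2 * (n_A+n_B-1)) = 14336/3840 = 3.7333.
        SD[R] = 1.9322.
Step 4: Continuity-corrected z = (R - 0.5 - E[R]) / SD[R] = (10 - 0.5 - 9.0000) / 1.9322 = 0.2588.
Step 5: Two-sided p-value via normal approximation = 2*(1 - Phi(|z|)) = 0.795809.
Step 6: alpha = 0.05. fail to reject H0.

R = 10, z = 0.2588, p = 0.795809, fail to reject H0.


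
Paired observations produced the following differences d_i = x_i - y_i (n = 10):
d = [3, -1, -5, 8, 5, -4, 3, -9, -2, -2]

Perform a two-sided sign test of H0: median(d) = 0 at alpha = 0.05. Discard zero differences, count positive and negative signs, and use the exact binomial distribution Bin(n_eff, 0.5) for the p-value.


Step 1: Discard zero differences. Original n = 10; n_eff = number of nonzero differences = 10.
Nonzero differences (with sign): +3, -1, -5, +8, +5, -4, +3, -9, -2, -2
Step 2: Count signs: positive = 4, negative = 6.
Step 3: Under H0: P(positive) = 0.5, so the number of positives S ~ Bin(10, 0.5).
Step 4: Two-sided exact p-value = sum of Bin(10,0.5) probabilities at or below the observed probability = 0.753906.
Step 5: alpha = 0.05. fail to reject H0.

n_eff = 10, pos = 4, neg = 6, p = 0.753906, fail to reject H0.


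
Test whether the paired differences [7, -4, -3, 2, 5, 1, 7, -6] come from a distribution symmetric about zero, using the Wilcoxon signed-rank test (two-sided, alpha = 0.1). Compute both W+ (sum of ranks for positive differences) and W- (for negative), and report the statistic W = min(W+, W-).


Step 1: Drop any zero differences (none here) and take |d_i|.
|d| = [7, 4, 3, 2, 5, 1, 7, 6]
Step 2: Midrank |d_i| (ties get averaged ranks).
ranks: |7|->7.5, |4|->4, |3|->3, |2|->2, |5|->5, |1|->1, |7|->7.5, |6|->6
Step 3: Attach original signs; sum ranks with positive sign and with negative sign.
W+ = 7.5 + 2 + 5 + 1 + 7.5 = 23
W- = 4 + 3 + 6 = 13
(Check: W+ + W- = 36 should equal n(n+1)/2 = 36.)
Step 4: Test statistic W = min(W+, W-) = 13.
Step 5: Ties in |d|, so use the tie-corrected normal approximation.
        E[W] = n(n+1)/4 = 8*9/4 = 18.
        Tie groups: |d|=7 (t=2); sum(t^3 - t) = 6.
        Var[W] = n(n+1)(2n+1)/24 - sum(t^3-t)/48 = 1224/24 - 6/48 = 50.875.
        z = (W - E[W]) / sqrt(Var[W]) = (13 - 18) / 7.1327 = -0.7010.
        Two-sided p = 2*Phi(z) = 0.483303.
Step 6: alpha = 0.1. fail to reject H0.

W+ = 23, W- = 13, W = min = 13, p = 0.483303, fail to reject H0.


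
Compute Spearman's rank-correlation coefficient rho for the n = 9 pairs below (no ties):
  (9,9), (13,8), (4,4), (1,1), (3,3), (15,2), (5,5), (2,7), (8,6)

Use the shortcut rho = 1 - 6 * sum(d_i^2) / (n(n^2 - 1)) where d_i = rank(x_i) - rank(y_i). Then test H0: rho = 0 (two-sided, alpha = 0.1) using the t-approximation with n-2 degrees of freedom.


Step 1: Rank x and y separately (midranks; no ties here).
rank(x): 9->7, 13->8, 4->4, 1->1, 3->3, 15->9, 5->5, 2->2, 8->6
rank(y): 9->9, 8->8, 4->4, 1->1, 3->3, 2->2, 5->5, 7->7, 6->6
Step 2: d_i = R_x(i) - R_y(i); compute d_i^2.
  (7-9)^2=4, (8-8)^2=0, (4-4)^2=0, (1-1)^2=0, (3-3)^2=0, (9-2)^2=49, (5-5)^2=0, (2-7)^2=25, (6-6)^2=0
sum(d^2) = 78.
Step 3: rho = 1 - 6*78 / (9*(9^2 - 1)) = 1 - 468/720 = 0.350000.
Step 4: Under H0, t = rho * sqrt((n-2)/(1-rho^2)) = 0.9885 ~ t(7).
Step 5: Two-sided p-value from the t-distribution with 7 df = 0.355820.
Step 6: alpha = 0.1. fail to reject H0.

rho = 0.3500, p = 0.355820, fail to reject H0 at alpha = 0.1.


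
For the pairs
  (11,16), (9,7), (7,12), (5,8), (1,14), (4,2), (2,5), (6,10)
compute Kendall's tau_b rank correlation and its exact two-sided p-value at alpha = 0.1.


Step 1: Enumerate the 28 unordered pairs (i,j) with i<j and classify each by sign(x_j-x_i) * sign(y_j-y_i).
  (1,2):dx=-2,dy=-9->C; (1,3):dx=-4,dy=-4->C; (1,4):dx=-6,dy=-8->C; (1,5):dx=-10,dy=-2->C
  (1,6):dx=-7,dy=-14->C; (1,7):dx=-9,dy=-11->C; (1,8):dx=-5,dy=-6->C; (2,3):dx=-2,dy=+5->D
  (2,4):dx=-4,dy=+1->D; (2,5):dx=-8,dy=+7->D; (2,6):dx=-5,dy=-5->C; (2,7):dx=-7,dy=-2->C
  (2,8):dx=-3,dy=+3->D; (3,4):dx=-2,dy=-4->C; (3,5):dx=-6,dy=+2->D; (3,6):dx=-3,dy=-10->C
  (3,7):dx=-5,dy=-7->C; (3,8):dx=-1,dy=-2->C; (4,5):dx=-4,dy=+6->D; (4,6):dx=-1,dy=-6->C
  (4,7):dx=-3,dy=-3->C; (4,8):dx=+1,dy=+2->C; (5,6):dx=+3,dy=-12->D; (5,7):dx=+1,dy=-9->D
  (5,8):dx=+5,dy=-4->D; (6,7):dx=-2,dy=+3->D; (6,8):dx=+2,dy=+8->C; (7,8):dx=+4,dy=+5->C
Step 2: C = 18, D = 10, total pairs = 28.
Step 3: tau = (C - D)/(n(n-1)/2) = (18 - 10)/28 = 0.285714.
Step 4: Exact two-sided p-value (enumerate n! = 40320 permutations of y under H0): p = 0.398760.
Step 5: alpha = 0.1. fail to reject H0.

tau_b = 0.2857 (C=18, D=10), p = 0.398760, fail to reject H0.


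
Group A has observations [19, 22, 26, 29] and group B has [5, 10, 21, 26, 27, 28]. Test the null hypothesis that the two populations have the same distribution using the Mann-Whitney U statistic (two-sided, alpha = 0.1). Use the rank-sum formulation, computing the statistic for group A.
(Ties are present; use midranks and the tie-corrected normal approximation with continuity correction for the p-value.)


Step 1: Combine and sort all 10 observations; assign midranks.
sorted (value, group): (5,Y), (10,Y), (19,X), (21,Y), (22,X), (26,X), (26,Y), (27,Y), (28,Y), (29,X)
ranks: 5->1, 10->2, 19->3, 21->4, 22->5, 26->6.5, 26->6.5, 27->8, 28->9, 29->10
Step 2: Rank sum for X: R1 = 3 + 5 + 6.5 + 10 = 24.5.
Step 3: U_X = R1 - n1(n1+1)/2 = 24.5 - 4*5/2 = 24.5 - 10 = 14.5.
       U_Y = n1*n2 - U_X = 24 - 14.5 = 9.5.
Step 4: Ties are present, so use the tie-corrected normal approximation (with continuity correction) for the p-value.
Step 5: p-value = 0.668870; compare to alpha = 0.1. fail to reject H0.

U_X = 14.5, p = 0.668870, fail to reject H0 at alpha = 0.1.


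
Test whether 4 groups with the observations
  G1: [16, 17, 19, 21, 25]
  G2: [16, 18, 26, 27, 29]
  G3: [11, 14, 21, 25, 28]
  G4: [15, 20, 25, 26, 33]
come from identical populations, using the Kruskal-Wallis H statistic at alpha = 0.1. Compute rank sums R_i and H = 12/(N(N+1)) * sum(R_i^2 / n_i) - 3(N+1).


Step 1: Combine all N = 20 observations and assign midranks.
sorted (value, group, rank): (11,G3,1), (14,G3,2), (15,G4,3), (16,G1,4.5), (16,G2,4.5), (17,G1,6), (18,G2,7), (19,G1,8), (20,G4,9), (21,G1,10.5), (21,G3,10.5), (25,G1,13), (25,G3,13), (25,G4,13), (26,G2,15.5), (26,G4,15.5), (27,G2,17), (28,G3,18), (29,G2,19), (33,G4,20)
Step 2: Sum ranks within each group.
R_1 = 42 (n_1 = 5)
R_2 = 63 (n_2 = 5)
R_3 = 44.5 (n_3 = 5)
R_4 = 60.5 (n_4 = 5)
Step 3: H = 12/(N(N+1)) * sum(R_i^2/n_i) - 3(N+1)
     = 12/(20*21) * (42^2/5 + 63^2/5 + 44.5^2/5 + 60.5^2/5) - 3*21
     = 0.028571 * 2274.7 - 63
     = 1.991429.
Step 4: Ties present; correction factor C = 1 - 42/(20^3 - 20) = 0.994737. Corrected H = 1.991429 / 0.994737 = 2.001965.
Step 5: Under H0, H ~ chi^2(3); p-value = 0.571999.
Step 6: alpha = 0.1. fail to reject H0.

H = 2.0020, df = 3, p = 0.571999, fail to reject H0.


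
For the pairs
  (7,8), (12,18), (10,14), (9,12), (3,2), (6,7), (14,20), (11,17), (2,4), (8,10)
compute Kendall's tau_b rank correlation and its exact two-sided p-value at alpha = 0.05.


Step 1: Enumerate the 45 unordered pairs (i,j) with i<j and classify each by sign(x_j-x_i) * sign(y_j-y_i).
  (1,2):dx=+5,dy=+10->C; (1,3):dx=+3,dy=+6->C; (1,4):dx=+2,dy=+4->C; (1,5):dx=-4,dy=-6->C
  (1,6):dx=-1,dy=-1->C; (1,7):dx=+7,dy=+12->C; (1,8):dx=+4,dy=+9->C; (1,9):dx=-5,dy=-4->C
  (1,10):dx=+1,dy=+2->C; (2,3):dx=-2,dy=-4->C; (2,4):dx=-3,dy=-6->C; (2,5):dx=-9,dy=-16->C
  (2,6):dx=-6,dy=-11->C; (2,7):dx=+2,dy=+2->C; (2,8):dx=-1,dy=-1->C; (2,9):dx=-10,dy=-14->C
  (2,10):dx=-4,dy=-8->C; (3,4):dx=-1,dy=-2->C; (3,5):dx=-7,dy=-12->C; (3,6):dx=-4,dy=-7->C
  (3,7):dx=+4,dy=+6->C; (3,8):dx=+1,dy=+3->C; (3,9):dx=-8,dy=-10->C; (3,10):dx=-2,dy=-4->C
  (4,5):dx=-6,dy=-10->C; (4,6):dx=-3,dy=-5->C; (4,7):dx=+5,dy=+8->C; (4,8):dx=+2,dy=+5->C
  (4,9):dx=-7,dy=-8->C; (4,10):dx=-1,dy=-2->C; (5,6):dx=+3,dy=+5->C; (5,7):dx=+11,dy=+18->C
  (5,8):dx=+8,dy=+15->C; (5,9):dx=-1,dy=+2->D; (5,10):dx=+5,dy=+8->C; (6,7):dx=+8,dy=+13->C
  (6,8):dx=+5,dy=+10->C; (6,9):dx=-4,dy=-3->C; (6,10):dx=+2,dy=+3->C; (7,8):dx=-3,dy=-3->C
  (7,9):dx=-12,dy=-16->C; (7,10):dx=-6,dy=-10->C; (8,9):dx=-9,dy=-13->C; (8,10):dx=-3,dy=-7->C
  (9,10):dx=+6,dy=+6->C
Step 2: C = 44, D = 1, total pairs = 45.
Step 3: tau = (C - D)/(n(n-1)/2) = (44 - 1)/45 = 0.955556.
Step 4: Exact two-sided p-value (enumerate n! = 3628800 permutations of y under H0): p = 0.000006.
Step 5: alpha = 0.05. reject H0.

tau_b = 0.9556 (C=44, D=1), p = 0.000006, reject H0.


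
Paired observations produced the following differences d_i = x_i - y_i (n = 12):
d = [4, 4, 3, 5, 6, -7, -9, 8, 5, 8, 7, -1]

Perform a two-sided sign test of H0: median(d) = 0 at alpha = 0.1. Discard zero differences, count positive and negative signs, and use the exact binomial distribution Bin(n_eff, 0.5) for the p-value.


Step 1: Discard zero differences. Original n = 12; n_eff = number of nonzero differences = 12.
Nonzero differences (with sign): +4, +4, +3, +5, +6, -7, -9, +8, +5, +8, +7, -1
Step 2: Count signs: positive = 9, negative = 3.
Step 3: Under H0: P(positive) = 0.5, so the number of positives S ~ Bin(12, 0.5).
Step 4: Two-sided exact p-value = sum of Bin(12,0.5) probabilities at or below the observed probability = 0.145996.
Step 5: alpha = 0.1. fail to reject H0.

n_eff = 12, pos = 9, neg = 3, p = 0.145996, fail to reject H0.


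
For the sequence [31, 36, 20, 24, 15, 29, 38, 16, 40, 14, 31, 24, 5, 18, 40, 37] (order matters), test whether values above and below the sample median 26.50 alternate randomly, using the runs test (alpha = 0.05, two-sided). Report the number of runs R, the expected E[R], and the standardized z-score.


Step 1: Compute median = 26.50; label A = above, B = below.
Labels in order: AABBBAABABABBBAA  (n_A = 8, n_B = 8)
Step 2: Count runs R = 9.
Step 3: Under H0 (random ordering), E[R] = 2*n_A*n_B/(n_A+n_B) + 1 = 2*8*8/16 + 1 = 9.0000.
        Var[R] = 2*n_A*n_B*(2*n_A*n_B - n_A - n_B) / ((n_A+n_B)^2 * (n_A+n_B-1)) = 14336/3840 = 3.7333.
        SD[R] = 1.9322.
Step 4: R = E[R], so z = 0 with no continuity correction.
Step 5: Two-sided p-value via normal approximation = 2*(1 - Phi(|z|)) = 1.000000.
Step 6: alpha = 0.05. fail to reject H0.

R = 9, z = 0.0000, p = 1.000000, fail to reject H0.


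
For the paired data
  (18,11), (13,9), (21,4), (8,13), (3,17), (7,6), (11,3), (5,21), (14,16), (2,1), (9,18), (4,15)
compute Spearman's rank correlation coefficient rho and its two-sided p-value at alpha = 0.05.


Step 1: Rank x and y separately (midranks; no ties here).
rank(x): 18->11, 13->9, 21->12, 8->6, 3->2, 7->5, 11->8, 5->4, 14->10, 2->1, 9->7, 4->3
rank(y): 11->6, 9->5, 4->3, 13->7, 17->10, 6->4, 3->2, 21->12, 16->9, 1->1, 18->11, 15->8
Step 2: d_i = R_x(i) - R_y(i); compute d_i^2.
  (11-6)^2=25, (9-5)^2=16, (12-3)^2=81, (6-7)^2=1, (2-10)^2=64, (5-4)^2=1, (8-2)^2=36, (4-12)^2=64, (10-9)^2=1, (1-1)^2=0, (7-11)^2=16, (3-8)^2=25
sum(d^2) = 330.
Step 3: rho = 1 - 6*330 / (12*(12^2 - 1)) = 1 - 1980/1716 = -0.153846.
Step 4: Under H0, t = rho * sqrt((n-2)/(1-rho^2)) = -0.4924 ~ t(10).
Step 5: Two-sided p-value from the t-distribution with 10 df = 0.633091.
Step 6: alpha = 0.05. fail to reject H0.

rho = -0.1538, p = 0.633091, fail to reject H0 at alpha = 0.05.


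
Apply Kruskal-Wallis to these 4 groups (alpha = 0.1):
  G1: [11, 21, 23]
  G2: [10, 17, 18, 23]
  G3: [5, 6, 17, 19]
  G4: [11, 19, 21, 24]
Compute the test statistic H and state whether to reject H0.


Step 1: Combine all N = 15 observations and assign midranks.
sorted (value, group, rank): (5,G3,1), (6,G3,2), (10,G2,3), (11,G1,4.5), (11,G4,4.5), (17,G2,6.5), (17,G3,6.5), (18,G2,8), (19,G3,9.5), (19,G4,9.5), (21,G1,11.5), (21,G4,11.5), (23,G1,13.5), (23,G2,13.5), (24,G4,15)
Step 2: Sum ranks within each group.
R_1 = 29.5 (n_1 = 3)
R_2 = 31 (n_2 = 4)
R_3 = 19 (n_3 = 4)
R_4 = 40.5 (n_4 = 4)
Step 3: H = 12/(N(N+1)) * sum(R_i^2/n_i) - 3(N+1)
     = 12/(15*16) * (29.5^2/3 + 31^2/4 + 19^2/4 + 40.5^2/4) - 3*16
     = 0.050000 * 1030.65 - 48
     = 3.532292.
Step 4: Ties present; correction factor C = 1 - 30/(15^3 - 15) = 0.991071. Corrected H = 3.532292 / 0.991071 = 3.564114.
Step 5: Under H0, H ~ chi^2(3); p-value = 0.312541.
Step 6: alpha = 0.1. fail to reject H0.

H = 3.5641, df = 3, p = 0.312541, fail to reject H0.


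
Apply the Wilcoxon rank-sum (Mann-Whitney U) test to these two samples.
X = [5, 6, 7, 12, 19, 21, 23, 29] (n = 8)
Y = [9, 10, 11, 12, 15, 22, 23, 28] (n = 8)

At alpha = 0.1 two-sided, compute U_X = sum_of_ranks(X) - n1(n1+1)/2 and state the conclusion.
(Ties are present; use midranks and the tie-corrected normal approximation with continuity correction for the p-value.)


Step 1: Combine and sort all 16 observations; assign midranks.
sorted (value, group): (5,X), (6,X), (7,X), (9,Y), (10,Y), (11,Y), (12,X), (12,Y), (15,Y), (19,X), (21,X), (22,Y), (23,X), (23,Y), (28,Y), (29,X)
ranks: 5->1, 6->2, 7->3, 9->4, 10->5, 11->6, 12->7.5, 12->7.5, 15->9, 19->10, 21->11, 22->12, 23->13.5, 23->13.5, 28->15, 29->16
Step 2: Rank sum for X: R1 = 1 + 2 + 3 + 7.5 + 10 + 11 + 13.5 + 16 = 64.
Step 3: U_X = R1 - n1(n1+1)/2 = 64 - 8*9/2 = 64 - 36 = 28.
       U_Y = n1*n2 - U_X = 64 - 28 = 36.
Step 4: Ties are present, so use the tie-corrected normal approximation (with continuity correction) for the p-value.
Step 5: p-value = 0.712787; compare to alpha = 0.1. fail to reject H0.

U_X = 28, p = 0.712787, fail to reject H0 at alpha = 0.1.


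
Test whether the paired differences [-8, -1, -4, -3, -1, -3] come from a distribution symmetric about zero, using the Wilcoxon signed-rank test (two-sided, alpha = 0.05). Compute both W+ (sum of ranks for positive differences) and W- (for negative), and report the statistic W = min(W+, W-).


Step 1: Drop any zero differences (none here) and take |d_i|.
|d| = [8, 1, 4, 3, 1, 3]
Step 2: Midrank |d_i| (ties get averaged ranks).
ranks: |8|->6, |1|->1.5, |4|->5, |3|->3.5, |1|->1.5, |3|->3.5
Step 3: Attach original signs; sum ranks with positive sign and with negative sign.
W+ = 0 = 0
W- = 6 + 1.5 + 5 + 3.5 + 1.5 + 3.5 = 21
(Check: W+ + W- = 21 should equal n(n+1)/2 = 21.)
Step 4: Test statistic W = min(W+, W-) = 0.
Step 5: Ties in |d|, so use the tie-corrected normal approximation.
        E[W] = n(n+1)/4 = 6*7/4 = 10.5.
        Tie groups: |d|=1 (t=2), |d|=3 (t=2); sum(t^3 - t) = 12.
        Var[W] = n(n+1)(2n+1)/24 - sum(t^3-t)/48 = 546/24 - 12/48 = 22.5.
        z = (W - E[W]) / sqrt(Var[W]) = (0 - 10.5) / 4.7434 = -2.2136.
        Two-sided p = 2*Phi(z) = 0.026857.
Step 6: alpha = 0.05. reject H0.

W+ = 0, W- = 21, W = min = 0, p = 0.026857, reject H0.


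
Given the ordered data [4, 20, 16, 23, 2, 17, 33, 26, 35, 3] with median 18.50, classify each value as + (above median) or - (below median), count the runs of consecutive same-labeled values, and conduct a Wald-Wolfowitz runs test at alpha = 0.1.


Step 1: Compute median = 18.50; label A = above, B = below.
Labels in order: BABABBAAAB  (n_A = 5, n_B = 5)
Step 2: Count runs R = 7.
Step 3: Under H0 (random ordering), E[R] = 2*n_A*n_B/(n_A+n_B) + 1 = 2*5*5/10 + 1 = 6.0000.
        Var[R] = 2*n_A*n_B*(2*n_A*n_B - n_A - n_B) / ((n_A+n_B)^2 * (n_A+n_B-1)) = 2000/900 = 2.2222.
        SD[R] = 1.4907.
Step 4: Continuity-corrected z = (R - 0.5 - E[R]) / SD[R] = (7 - 0.5 - 6.0000) / 1.4907 = 0.3354.
Step 5: Two-sided p-value via normal approximation = 2*(1 - Phi(|z|)) = 0.737316.
Step 6: alpha = 0.1. fail to reject H0.

R = 7, z = 0.3354, p = 0.737316, fail to reject H0.


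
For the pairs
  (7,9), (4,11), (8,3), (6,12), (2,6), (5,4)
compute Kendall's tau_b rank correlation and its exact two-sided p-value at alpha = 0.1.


Step 1: Enumerate the 15 unordered pairs (i,j) with i<j and classify each by sign(x_j-x_i) * sign(y_j-y_i).
  (1,2):dx=-3,dy=+2->D; (1,3):dx=+1,dy=-6->D; (1,4):dx=-1,dy=+3->D; (1,5):dx=-5,dy=-3->C
  (1,6):dx=-2,dy=-5->C; (2,3):dx=+4,dy=-8->D; (2,4):dx=+2,dy=+1->C; (2,5):dx=-2,dy=-5->C
  (2,6):dx=+1,dy=-7->D; (3,4):dx=-2,dy=+9->D; (3,5):dx=-6,dy=+3->D; (3,6):dx=-3,dy=+1->D
  (4,5):dx=-4,dy=-6->C; (4,6):dx=-1,dy=-8->C; (5,6):dx=+3,dy=-2->D
Step 2: C = 6, D = 9, total pairs = 15.
Step 3: tau = (C - D)/(n(n-1)/2) = (6 - 9)/15 = -0.200000.
Step 4: Exact two-sided p-value (enumerate n! = 720 permutations of y under H0): p = 0.719444.
Step 5: alpha = 0.1. fail to reject H0.

tau_b = -0.2000 (C=6, D=9), p = 0.719444, fail to reject H0.


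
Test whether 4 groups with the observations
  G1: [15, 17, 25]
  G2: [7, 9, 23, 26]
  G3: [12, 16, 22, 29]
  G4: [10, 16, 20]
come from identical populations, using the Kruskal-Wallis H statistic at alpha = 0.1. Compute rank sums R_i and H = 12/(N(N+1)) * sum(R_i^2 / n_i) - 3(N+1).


Step 1: Combine all N = 14 observations and assign midranks.
sorted (value, group, rank): (7,G2,1), (9,G2,2), (10,G4,3), (12,G3,4), (15,G1,5), (16,G3,6.5), (16,G4,6.5), (17,G1,8), (20,G4,9), (22,G3,10), (23,G2,11), (25,G1,12), (26,G2,13), (29,G3,14)
Step 2: Sum ranks within each group.
R_1 = 25 (n_1 = 3)
R_2 = 27 (n_2 = 4)
R_3 = 34.5 (n_3 = 4)
R_4 = 18.5 (n_4 = 3)
Step 3: H = 12/(N(N+1)) * sum(R_i^2/n_i) - 3(N+1)
     = 12/(14*15) * (25^2/3 + 27^2/4 + 34.5^2/4 + 18.5^2/3) - 3*15
     = 0.057143 * 802.229 - 45
     = 0.841667.
Step 4: Ties present; correction factor C = 1 - 6/(14^3 - 14) = 0.997802. Corrected H = 0.841667 / 0.997802 = 0.843521.
Step 5: Under H0, H ~ chi^2(3); p-value = 0.839032.
Step 6: alpha = 0.1. fail to reject H0.

H = 0.8435, df = 3, p = 0.839032, fail to reject H0.


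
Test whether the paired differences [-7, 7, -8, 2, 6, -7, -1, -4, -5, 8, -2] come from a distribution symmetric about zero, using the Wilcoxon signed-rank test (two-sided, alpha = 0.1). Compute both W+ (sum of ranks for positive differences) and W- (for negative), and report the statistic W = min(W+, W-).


Step 1: Drop any zero differences (none here) and take |d_i|.
|d| = [7, 7, 8, 2, 6, 7, 1, 4, 5, 8, 2]
Step 2: Midrank |d_i| (ties get averaged ranks).
ranks: |7|->8, |7|->8, |8|->10.5, |2|->2.5, |6|->6, |7|->8, |1|->1, |4|->4, |5|->5, |8|->10.5, |2|->2.5
Step 3: Attach original signs; sum ranks with positive sign and with negative sign.
W+ = 8 + 2.5 + 6 + 10.5 = 27
W- = 8 + 10.5 + 8 + 1 + 4 + 5 + 2.5 = 39
(Check: W+ + W- = 66 should equal n(n+1)/2 = 66.)
Step 4: Test statistic W = min(W+, W-) = 27.
Step 5: Ties in |d|, so use the tie-corrected normal approximation.
        E[W] = n(n+1)/4 = 11*12/4 = 33.
        Tie groups: |d|=2 (t=2), |d|=7 (t=3), |d|=8 (t=2); sum(t^3 - t) = 36.
        Var[W] = n(n+1)(2n+1)/24 - sum(t^3-t)/48 = 3036/24 - 36/48 = 125.75.
        z = (W - E[W]) / sqrt(Var[W]) = (27 - 33) / 11.2138 = -0.5351.
        Two-sided p = 2*Phi(z) = 0.592613.
Step 6: alpha = 0.1. fail to reject H0.

W+ = 27, W- = 39, W = min = 27, p = 0.592613, fail to reject H0.


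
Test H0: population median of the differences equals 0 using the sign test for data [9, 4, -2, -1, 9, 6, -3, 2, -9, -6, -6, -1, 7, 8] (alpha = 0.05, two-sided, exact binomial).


Step 1: Discard zero differences. Original n = 14; n_eff = number of nonzero differences = 14.
Nonzero differences (with sign): +9, +4, -2, -1, +9, +6, -3, +2, -9, -6, -6, -1, +7, +8
Step 2: Count signs: positive = 7, negative = 7.
Step 3: Under H0: P(positive) = 0.5, so the number of positives S ~ Bin(14, 0.5).
Step 4: Two-sided exact p-value = sum of Bin(14,0.5) probabilities at or below the observed probability = 1.000000.
Step 5: alpha = 0.05. fail to reject H0.

n_eff = 14, pos = 7, neg = 7, p = 1.000000, fail to reject H0.


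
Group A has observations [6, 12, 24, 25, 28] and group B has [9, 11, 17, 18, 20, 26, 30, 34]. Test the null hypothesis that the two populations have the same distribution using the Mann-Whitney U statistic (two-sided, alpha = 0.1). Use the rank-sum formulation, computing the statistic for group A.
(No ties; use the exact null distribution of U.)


Step 1: Combine and sort all 13 observations; assign midranks.
sorted (value, group): (6,X), (9,Y), (11,Y), (12,X), (17,Y), (18,Y), (20,Y), (24,X), (25,X), (26,Y), (28,X), (30,Y), (34,Y)
ranks: 6->1, 9->2, 11->3, 12->4, 17->5, 18->6, 20->7, 24->8, 25->9, 26->10, 28->11, 30->12, 34->13
Step 2: Rank sum for X: R1 = 1 + 4 + 8 + 9 + 11 = 33.
Step 3: U_X = R1 - n1(n1+1)/2 = 33 - 5*6/2 = 33 - 15 = 18.
       U_Y = n1*n2 - U_X = 40 - 18 = 22.
Step 4: No ties, so the exact null distribution of U (based on enumerating the C(13,5) = 1287 equally likely rank assignments) gives the two-sided p-value.
Step 5: p-value = 0.832945; compare to alpha = 0.1. fail to reject H0.

U_X = 18, p = 0.832945, fail to reject H0 at alpha = 0.1.


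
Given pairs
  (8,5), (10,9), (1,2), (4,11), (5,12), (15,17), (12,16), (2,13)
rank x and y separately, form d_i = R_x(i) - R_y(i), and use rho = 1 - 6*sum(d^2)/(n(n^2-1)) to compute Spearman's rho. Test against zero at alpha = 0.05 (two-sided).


Step 1: Rank x and y separately (midranks; no ties here).
rank(x): 8->5, 10->6, 1->1, 4->3, 5->4, 15->8, 12->7, 2->2
rank(y): 5->2, 9->3, 2->1, 11->4, 12->5, 17->8, 16->7, 13->6
Step 2: d_i = R_x(i) - R_y(i); compute d_i^2.
  (5-2)^2=9, (6-3)^2=9, (1-1)^2=0, (3-4)^2=1, (4-5)^2=1, (8-8)^2=0, (7-7)^2=0, (2-6)^2=16
sum(d^2) = 36.
Step 3: rho = 1 - 6*36 / (8*(8^2 - 1)) = 1 - 216/504 = 0.571429.
Step 4: Under H0, t = rho * sqrt((n-2)/(1-rho^2)) = 1.7056 ~ t(6).
Step 5: Two-sided p-value from the t-distribution with 6 df = 0.138960.
Step 6: alpha = 0.05. fail to reject H0.

rho = 0.5714, p = 0.138960, fail to reject H0 at alpha = 0.05.


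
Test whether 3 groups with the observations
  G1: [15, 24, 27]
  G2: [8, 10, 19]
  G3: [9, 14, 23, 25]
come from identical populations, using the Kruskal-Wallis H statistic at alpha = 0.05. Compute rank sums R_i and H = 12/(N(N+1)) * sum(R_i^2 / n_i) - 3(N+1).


Step 1: Combine all N = 10 observations and assign midranks.
sorted (value, group, rank): (8,G2,1), (9,G3,2), (10,G2,3), (14,G3,4), (15,G1,5), (19,G2,6), (23,G3,7), (24,G1,8), (25,G3,9), (27,G1,10)
Step 2: Sum ranks within each group.
R_1 = 23 (n_1 = 3)
R_2 = 10 (n_2 = 3)
R_3 = 22 (n_3 = 4)
Step 3: H = 12/(N(N+1)) * sum(R_i^2/n_i) - 3(N+1)
     = 12/(10*11) * (23^2/3 + 10^2/3 + 22^2/4) - 3*11
     = 0.109091 * 330.667 - 33
     = 3.072727.
Step 4: No ties, so H is used without correction.
Step 5: Under H0, H ~ chi^2(2); p-value = 0.215162.
Step 6: alpha = 0.05. fail to reject H0.

H = 3.0727, df = 2, p = 0.215162, fail to reject H0.


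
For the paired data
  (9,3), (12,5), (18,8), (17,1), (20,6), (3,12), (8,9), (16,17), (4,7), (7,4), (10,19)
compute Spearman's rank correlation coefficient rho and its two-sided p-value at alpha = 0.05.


Step 1: Rank x and y separately (midranks; no ties here).
rank(x): 9->5, 12->7, 18->10, 17->9, 20->11, 3->1, 8->4, 16->8, 4->2, 7->3, 10->6
rank(y): 3->2, 5->4, 8->7, 1->1, 6->5, 12->9, 9->8, 17->10, 7->6, 4->3, 19->11
Step 2: d_i = R_x(i) - R_y(i); compute d_i^2.
  (5-2)^2=9, (7-4)^2=9, (10-7)^2=9, (9-1)^2=64, (11-5)^2=36, (1-9)^2=64, (4-8)^2=16, (8-10)^2=4, (2-6)^2=16, (3-3)^2=0, (6-11)^2=25
sum(d^2) = 252.
Step 3: rho = 1 - 6*252 / (11*(11^2 - 1)) = 1 - 1512/1320 = -0.145455.
Step 4: Under H0, t = rho * sqrt((n-2)/(1-rho^2)) = -0.4411 ~ t(9).
Step 5: Two-sided p-value from the t-distribution with 9 df = 0.669579.
Step 6: alpha = 0.05. fail to reject H0.

rho = -0.1455, p = 0.669579, fail to reject H0 at alpha = 0.05.


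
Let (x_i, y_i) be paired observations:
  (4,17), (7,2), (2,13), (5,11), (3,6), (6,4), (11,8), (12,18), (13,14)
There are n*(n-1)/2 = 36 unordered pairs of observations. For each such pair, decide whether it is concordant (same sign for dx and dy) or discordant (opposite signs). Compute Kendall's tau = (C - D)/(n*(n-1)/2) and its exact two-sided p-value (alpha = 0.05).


Step 1: Enumerate the 36 unordered pairs (i,j) with i<j and classify each by sign(x_j-x_i) * sign(y_j-y_i).
  (1,2):dx=+3,dy=-15->D; (1,3):dx=-2,dy=-4->C; (1,4):dx=+1,dy=-6->D; (1,5):dx=-1,dy=-11->C
  (1,6):dx=+2,dy=-13->D; (1,7):dx=+7,dy=-9->D; (1,8):dx=+8,dy=+1->C; (1,9):dx=+9,dy=-3->D
  (2,3):dx=-5,dy=+11->D; (2,4):dx=-2,dy=+9->D; (2,5):dx=-4,dy=+4->D; (2,6):dx=-1,dy=+2->D
  (2,7):dx=+4,dy=+6->C; (2,8):dx=+5,dy=+16->C; (2,9):dx=+6,dy=+12->C; (3,4):dx=+3,dy=-2->D
  (3,5):dx=+1,dy=-7->D; (3,6):dx=+4,dy=-9->D; (3,7):dx=+9,dy=-5->D; (3,8):dx=+10,dy=+5->C
  (3,9):dx=+11,dy=+1->C; (4,5):dx=-2,dy=-5->C; (4,6):dx=+1,dy=-7->D; (4,7):dx=+6,dy=-3->D
  (4,8):dx=+7,dy=+7->C; (4,9):dx=+8,dy=+3->C; (5,6):dx=+3,dy=-2->D; (5,7):dx=+8,dy=+2->C
  (5,8):dx=+9,dy=+12->C; (5,9):dx=+10,dy=+8->C; (6,7):dx=+5,dy=+4->C; (6,8):dx=+6,dy=+14->C
  (6,9):dx=+7,dy=+10->C; (7,8):dx=+1,dy=+10->C; (7,9):dx=+2,dy=+6->C; (8,9):dx=+1,dy=-4->D
Step 2: C = 19, D = 17, total pairs = 36.
Step 3: tau = (C - D)/(n(n-1)/2) = (19 - 17)/36 = 0.055556.
Step 4: Exact two-sided p-value (enumerate n! = 362880 permutations of y under H0): p = 0.919455.
Step 5: alpha = 0.05. fail to reject H0.

tau_b = 0.0556 (C=19, D=17), p = 0.919455, fail to reject H0.


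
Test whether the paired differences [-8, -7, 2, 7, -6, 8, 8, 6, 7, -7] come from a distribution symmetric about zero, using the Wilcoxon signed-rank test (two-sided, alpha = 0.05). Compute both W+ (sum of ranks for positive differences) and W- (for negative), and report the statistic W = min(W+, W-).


Step 1: Drop any zero differences (none here) and take |d_i|.
|d| = [8, 7, 2, 7, 6, 8, 8, 6, 7, 7]
Step 2: Midrank |d_i| (ties get averaged ranks).
ranks: |8|->9, |7|->5.5, |2|->1, |7|->5.5, |6|->2.5, |8|->9, |8|->9, |6|->2.5, |7|->5.5, |7|->5.5
Step 3: Attach original signs; sum ranks with positive sign and with negative sign.
W+ = 1 + 5.5 + 9 + 9 + 2.5 + 5.5 = 32.5
W- = 9 + 5.5 + 2.5 + 5.5 = 22.5
(Check: W+ + W- = 55 should equal n(n+1)/2 = 55.)
Step 4: Test statistic W = min(W+, W-) = 22.5.
Step 5: Ties in |d|, so use the tie-corrected normal approximation.
        E[W] = n(n+1)/4 = 10*11/4 = 27.5.
        Tie groups: |d|=6 (t=2), |d|=7 (t=4), |d|=8 (t=3); sum(t^3 - t) = 90.
        Var[W] = n(n+1)(2n+1)/24 - sum(t^3-t)/48 = 2310/24 - 90/48 = 94.375.
        z = (W - E[W]) / sqrt(Var[W]) = (22.5 - 27.5) / 9.7147 = -0.5147.
        Two-sided p = 2*Phi(z) = 0.606773.
Step 6: alpha = 0.05. fail to reject H0.

W+ = 32.5, W- = 22.5, W = min = 22.5, p = 0.606773, fail to reject H0.


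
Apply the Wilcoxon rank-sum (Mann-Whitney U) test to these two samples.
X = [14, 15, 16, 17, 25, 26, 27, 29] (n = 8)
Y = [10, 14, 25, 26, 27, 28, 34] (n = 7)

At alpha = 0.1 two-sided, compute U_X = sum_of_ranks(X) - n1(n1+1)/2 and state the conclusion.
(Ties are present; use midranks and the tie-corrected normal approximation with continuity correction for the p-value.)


Step 1: Combine and sort all 15 observations; assign midranks.
sorted (value, group): (10,Y), (14,X), (14,Y), (15,X), (16,X), (17,X), (25,X), (25,Y), (26,X), (26,Y), (27,X), (27,Y), (28,Y), (29,X), (34,Y)
ranks: 10->1, 14->2.5, 14->2.5, 15->4, 16->5, 17->6, 25->7.5, 25->7.5, 26->9.5, 26->9.5, 27->11.5, 27->11.5, 28->13, 29->14, 34->15
Step 2: Rank sum for X: R1 = 2.5 + 4 + 5 + 6 + 7.5 + 9.5 + 11.5 + 14 = 60.
Step 3: U_X = R1 - n1(n1+1)/2 = 60 - 8*9/2 = 60 - 36 = 24.
       U_Y = n1*n2 - U_X = 56 - 24 = 32.
Step 4: Ties are present, so use the tie-corrected normal approximation (with continuity correction) for the p-value.
Step 5: p-value = 0.684375; compare to alpha = 0.1. fail to reject H0.

U_X = 24, p = 0.684375, fail to reject H0 at alpha = 0.1.


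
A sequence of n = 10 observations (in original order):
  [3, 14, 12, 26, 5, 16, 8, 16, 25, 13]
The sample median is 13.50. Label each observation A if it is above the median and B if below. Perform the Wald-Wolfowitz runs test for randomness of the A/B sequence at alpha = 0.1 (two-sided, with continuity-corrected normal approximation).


Step 1: Compute median = 13.50; label A = above, B = below.
Labels in order: BABABABAAB  (n_A = 5, n_B = 5)
Step 2: Count runs R = 9.
Step 3: Under H0 (random ordering), E[R] = 2*n_A*n_B/(n_A+n_B) + 1 = 2*5*5/10 + 1 = 6.0000.
        Var[R] = 2*n_A*n_B*(2*n_A*n_B - n_A - n_B) / ((n_A+n_B)^2 * (n_A+n_B-1)) = 2000/900 = 2.2222.
        SD[R] = 1.4907.
Step 4: Continuity-corrected z = (R - 0.5 - E[R]) / SD[R] = (9 - 0.5 - 6.0000) / 1.4907 = 1.6771.
Step 5: Two-sided p-value via normal approximation = 2*(1 - Phi(|z|)) = 0.093533.
Step 6: alpha = 0.1. reject H0.

R = 9, z = 1.6771, p = 0.093533, reject H0.


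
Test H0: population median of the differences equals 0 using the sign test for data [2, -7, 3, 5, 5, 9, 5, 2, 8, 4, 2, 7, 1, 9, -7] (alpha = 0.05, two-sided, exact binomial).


Step 1: Discard zero differences. Original n = 15; n_eff = number of nonzero differences = 15.
Nonzero differences (with sign): +2, -7, +3, +5, +5, +9, +5, +2, +8, +4, +2, +7, +1, +9, -7
Step 2: Count signs: positive = 13, negative = 2.
Step 3: Under H0: P(positive) = 0.5, so the number of positives S ~ Bin(15, 0.5).
Step 4: Two-sided exact p-value = sum of Bin(15,0.5) probabilities at or below the observed probability = 0.007385.
Step 5: alpha = 0.05. reject H0.

n_eff = 15, pos = 13, neg = 2, p = 0.007385, reject H0.


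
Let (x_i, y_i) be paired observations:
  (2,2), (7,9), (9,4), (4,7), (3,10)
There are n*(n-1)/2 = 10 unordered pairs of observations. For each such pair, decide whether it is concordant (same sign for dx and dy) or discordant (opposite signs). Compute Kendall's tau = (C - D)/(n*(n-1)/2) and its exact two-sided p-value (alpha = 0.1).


Step 1: Enumerate the 10 unordered pairs (i,j) with i<j and classify each by sign(x_j-x_i) * sign(y_j-y_i).
  (1,2):dx=+5,dy=+7->C; (1,3):dx=+7,dy=+2->C; (1,4):dx=+2,dy=+5->C; (1,5):dx=+1,dy=+8->C
  (2,3):dx=+2,dy=-5->D; (2,4):dx=-3,dy=-2->C; (2,5):dx=-4,dy=+1->D; (3,4):dx=-5,dy=+3->D
  (3,5):dx=-6,dy=+6->D; (4,5):dx=-1,dy=+3->D
Step 2: C = 5, D = 5, total pairs = 10.
Step 3: tau = (C - D)/(n(n-1)/2) = (5 - 5)/10 = 0.000000.
Step 4: Exact two-sided p-value (enumerate n! = 120 permutations of y under H0): p = 1.000000.
Step 5: alpha = 0.1. fail to reject H0.

tau_b = 0.0000 (C=5, D=5), p = 1.000000, fail to reject H0.


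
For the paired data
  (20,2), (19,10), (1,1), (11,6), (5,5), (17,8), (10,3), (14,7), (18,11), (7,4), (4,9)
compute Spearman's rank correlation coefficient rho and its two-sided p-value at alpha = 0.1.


Step 1: Rank x and y separately (midranks; no ties here).
rank(x): 20->11, 19->10, 1->1, 11->6, 5->3, 17->8, 10->5, 14->7, 18->9, 7->4, 4->2
rank(y): 2->2, 10->10, 1->1, 6->6, 5->5, 8->8, 3->3, 7->7, 11->11, 4->4, 9->9
Step 2: d_i = R_x(i) - R_y(i); compute d_i^2.
  (11-2)^2=81, (10-10)^2=0, (1-1)^2=0, (6-6)^2=0, (3-5)^2=4, (8-8)^2=0, (5-3)^2=4, (7-7)^2=0, (9-11)^2=4, (4-4)^2=0, (2-9)^2=49
sum(d^2) = 142.
Step 3: rho = 1 - 6*142 / (11*(11^2 - 1)) = 1 - 852/1320 = 0.354545.
Step 4: Under H0, t = rho * sqrt((n-2)/(1-rho^2)) = 1.1375 ~ t(9).
Step 5: Two-sided p-value from the t-distribution with 9 df = 0.284693.
Step 6: alpha = 0.1. fail to reject H0.

rho = 0.3545, p = 0.284693, fail to reject H0 at alpha = 0.1.


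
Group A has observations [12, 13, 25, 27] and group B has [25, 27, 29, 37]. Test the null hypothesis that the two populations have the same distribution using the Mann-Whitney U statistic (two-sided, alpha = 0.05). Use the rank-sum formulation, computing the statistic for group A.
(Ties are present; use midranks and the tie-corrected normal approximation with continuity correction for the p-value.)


Step 1: Combine and sort all 8 observations; assign midranks.
sorted (value, group): (12,X), (13,X), (25,X), (25,Y), (27,X), (27,Y), (29,Y), (37,Y)
ranks: 12->1, 13->2, 25->3.5, 25->3.5, 27->5.5, 27->5.5, 29->7, 37->8
Step 2: Rank sum for X: R1 = 1 + 2 + 3.5 + 5.5 = 12.
Step 3: U_X = R1 - n1(n1+1)/2 = 12 - 4*5/2 = 12 - 10 = 2.
       U_Y = n1*n2 - U_X = 16 - 2 = 14.
Step 4: Ties are present, so use the tie-corrected normal approximation (with continuity correction) for the p-value.
Step 5: p-value = 0.108063; compare to alpha = 0.05. fail to reject H0.

U_X = 2, p = 0.108063, fail to reject H0 at alpha = 0.05.


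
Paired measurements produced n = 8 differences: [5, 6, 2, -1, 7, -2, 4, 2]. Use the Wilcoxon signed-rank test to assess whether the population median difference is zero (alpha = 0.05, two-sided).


Step 1: Drop any zero differences (none here) and take |d_i|.
|d| = [5, 6, 2, 1, 7, 2, 4, 2]
Step 2: Midrank |d_i| (ties get averaged ranks).
ranks: |5|->6, |6|->7, |2|->3, |1|->1, |7|->8, |2|->3, |4|->5, |2|->3
Step 3: Attach original signs; sum ranks with positive sign and with negative sign.
W+ = 6 + 7 + 3 + 8 + 5 + 3 = 32
W- = 1 + 3 = 4
(Check: W+ + W- = 36 should equal n(n+1)/2 = 36.)
Step 4: Test statistic W = min(W+, W-) = 4.
Step 5: Ties in |d|, so use the tie-corrected normal approximation.
        E[W] = n(n+1)/4 = 8*9/4 = 18.
        Tie groups: |d|=2 (t=3); sum(t^3 - t) = 24.
        Var[W] = n(n+1)(2n+1)/24 - sum(t^3-t)/48 = 1224/24 - 24/48 = 50.5.
        z = (W - E[W]) / sqrt(Var[W]) = (4 - 18) / 7.1063 = -1.9701.
        Two-sided p = 2*Phi(z) = 0.048830.
Step 6: alpha = 0.05. reject H0.

W+ = 32, W- = 4, W = min = 4, p = 0.048830, reject H0.


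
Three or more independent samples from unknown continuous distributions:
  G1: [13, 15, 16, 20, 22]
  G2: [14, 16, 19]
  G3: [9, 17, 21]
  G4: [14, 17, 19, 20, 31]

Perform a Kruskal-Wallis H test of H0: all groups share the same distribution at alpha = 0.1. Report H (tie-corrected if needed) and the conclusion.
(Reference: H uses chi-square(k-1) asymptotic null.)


Step 1: Combine all N = 16 observations and assign midranks.
sorted (value, group, rank): (9,G3,1), (13,G1,2), (14,G2,3.5), (14,G4,3.5), (15,G1,5), (16,G1,6.5), (16,G2,6.5), (17,G3,8.5), (17,G4,8.5), (19,G2,10.5), (19,G4,10.5), (20,G1,12.5), (20,G4,12.5), (21,G3,14), (22,G1,15), (31,G4,16)
Step 2: Sum ranks within each group.
R_1 = 41 (n_1 = 5)
R_2 = 20.5 (n_2 = 3)
R_3 = 23.5 (n_3 = 3)
R_4 = 51 (n_4 = 5)
Step 3: H = 12/(N(N+1)) * sum(R_i^2/n_i) - 3(N+1)
     = 12/(16*17) * (41^2/5 + 20.5^2/3 + 23.5^2/3 + 51^2/5) - 3*17
     = 0.044118 * 1180.57 - 51
     = 1.083824.
Step 4: Ties present; correction factor C = 1 - 30/(16^3 - 16) = 0.992647. Corrected H = 1.083824 / 0.992647 = 1.091852.
Step 5: Under H0, H ~ chi^2(3); p-value = 0.779041.
Step 6: alpha = 0.1. fail to reject H0.

H = 1.0919, df = 3, p = 0.779041, fail to reject H0.


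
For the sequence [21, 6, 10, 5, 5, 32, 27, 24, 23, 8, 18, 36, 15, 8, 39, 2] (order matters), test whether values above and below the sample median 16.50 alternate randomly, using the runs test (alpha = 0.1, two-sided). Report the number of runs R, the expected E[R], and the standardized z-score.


Step 1: Compute median = 16.50; label A = above, B = below.
Labels in order: ABBBBAAAABAABBAB  (n_A = 8, n_B = 8)
Step 2: Count runs R = 8.
Step 3: Under H0 (random ordering), E[R] = 2*n_A*n_B/(n_A+n_B) + 1 = 2*8*8/16 + 1 = 9.0000.
        Var[R] = 2*n_A*n_B*(2*n_A*n_B - n_A - n_B) / ((n_A+n_B)^2 * (n_A+n_B-1)) = 14336/3840 = 3.7333.
        SD[R] = 1.9322.
Step 4: Continuity-corrected z = (R + 0.5 - E[R]) / SD[R] = (8 + 0.5 - 9.0000) / 1.9322 = -0.2588.
Step 5: Two-sided p-value via normal approximation = 2*(1 - Phi(|z|)) = 0.795809.
Step 6: alpha = 0.1. fail to reject H0.

R = 8, z = -0.2588, p = 0.795809, fail to reject H0.


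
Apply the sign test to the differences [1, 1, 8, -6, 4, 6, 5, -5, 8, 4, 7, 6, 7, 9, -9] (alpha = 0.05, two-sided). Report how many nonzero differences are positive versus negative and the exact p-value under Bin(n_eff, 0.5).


Step 1: Discard zero differences. Original n = 15; n_eff = number of nonzero differences = 15.
Nonzero differences (with sign): +1, +1, +8, -6, +4, +6, +5, -5, +8, +4, +7, +6, +7, +9, -9
Step 2: Count signs: positive = 12, negative = 3.
Step 3: Under H0: P(positive) = 0.5, so the number of positives S ~ Bin(15, 0.5).
Step 4: Two-sided exact p-value = sum of Bin(15,0.5) probabilities at or below the observed probability = 0.035156.
Step 5: alpha = 0.05. reject H0.

n_eff = 15, pos = 12, neg = 3, p = 0.035156, reject H0.


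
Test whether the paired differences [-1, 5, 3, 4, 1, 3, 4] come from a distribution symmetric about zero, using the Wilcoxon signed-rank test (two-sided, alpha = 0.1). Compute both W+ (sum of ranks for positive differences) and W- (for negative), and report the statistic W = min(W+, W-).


Step 1: Drop any zero differences (none here) and take |d_i|.
|d| = [1, 5, 3, 4, 1, 3, 4]
Step 2: Midrank |d_i| (ties get averaged ranks).
ranks: |1|->1.5, |5|->7, |3|->3.5, |4|->5.5, |1|->1.5, |3|->3.5, |4|->5.5
Step 3: Attach original signs; sum ranks with positive sign and with negative sign.
W+ = 7 + 3.5 + 5.5 + 1.5 + 3.5 + 5.5 = 26.5
W- = 1.5 = 1.5
(Check: W+ + W- = 28 should equal n(n+1)/2 = 28.)
Step 4: Test statistic W = min(W+, W-) = 1.5.
Step 5: Ties in |d|, so use the tie-corrected normal approximation.
        E[W] = n(n+1)/4 = 7*8/4 = 14.
        Tie groups: |d|=1 (t=2), |d|=3 (t=2), |d|=4 (t=2); sum(t^3 - t) = 18.
        Var[W] = n(n+1)(2n+1)/24 - sum(t^3-t)/48 = 840/24 - 18/48 = 34.625.
        z = (W - E[W]) / sqrt(Var[W]) = (1.5 - 14) / 5.8843 = -2.1243.
        Two-sided p = 2*Phi(z) = 0.033645.
Step 6: alpha = 0.1. reject H0.

W+ = 26.5, W- = 1.5, W = min = 1.5, p = 0.033645, reject H0.
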